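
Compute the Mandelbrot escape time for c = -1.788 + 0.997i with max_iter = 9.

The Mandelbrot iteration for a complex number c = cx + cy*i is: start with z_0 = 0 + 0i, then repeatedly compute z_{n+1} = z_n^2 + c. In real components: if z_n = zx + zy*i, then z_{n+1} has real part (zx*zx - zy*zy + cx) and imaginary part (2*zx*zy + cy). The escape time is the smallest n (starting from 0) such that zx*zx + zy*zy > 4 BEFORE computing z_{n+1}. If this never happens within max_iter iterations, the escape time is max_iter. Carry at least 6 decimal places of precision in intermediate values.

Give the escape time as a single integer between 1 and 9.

z_0 = 0 + 0i, c = -1.7880 + 0.9970i
Iter 1: z = -1.7880 + 0.9970i, |z|^2 = 4.1910
Escaped at iteration 1

Answer: 1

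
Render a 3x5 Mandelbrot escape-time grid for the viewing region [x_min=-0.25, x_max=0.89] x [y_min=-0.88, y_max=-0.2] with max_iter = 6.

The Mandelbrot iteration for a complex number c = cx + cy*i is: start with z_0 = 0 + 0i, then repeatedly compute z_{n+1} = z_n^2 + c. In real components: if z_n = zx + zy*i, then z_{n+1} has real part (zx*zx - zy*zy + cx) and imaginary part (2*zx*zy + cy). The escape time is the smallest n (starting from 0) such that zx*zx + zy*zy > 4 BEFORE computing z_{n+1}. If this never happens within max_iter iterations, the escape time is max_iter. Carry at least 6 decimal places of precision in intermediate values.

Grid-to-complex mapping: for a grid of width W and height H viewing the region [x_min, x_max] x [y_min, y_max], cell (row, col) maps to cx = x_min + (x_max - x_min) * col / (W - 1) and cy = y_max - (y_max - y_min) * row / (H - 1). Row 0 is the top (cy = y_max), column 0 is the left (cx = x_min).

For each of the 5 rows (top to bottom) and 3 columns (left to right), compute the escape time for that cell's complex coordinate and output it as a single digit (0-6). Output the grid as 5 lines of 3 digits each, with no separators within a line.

Answer: 663
663
662
662
642

Derivation:
(row=0, col=0): c = -0.2500 + -0.2000i → escape time 6
(row=0, col=1): c = 0.3200 + -0.2000i → escape time 6
(row=0, col=2): c = 0.8900 + -0.2000i → escape time 3
(row=1, col=0): c = -0.2500 + -0.3700i → escape time 6
(row=1, col=1): c = 0.3200 + -0.3700i → escape time 6
(row=1, col=2): c = 0.8900 + -0.3700i → escape time 3
(row=2, col=0): c = -0.2500 + -0.5400i → escape time 6
(row=2, col=1): c = 0.3200 + -0.5400i → escape time 6
(row=2, col=2): c = 0.8900 + -0.5400i → escape time 2
(row=3, col=0): c = -0.2500 + -0.7100i → escape time 6
(row=3, col=1): c = 0.3200 + -0.7100i → escape time 6
(row=3, col=2): c = 0.8900 + -0.7100i → escape time 2
(row=4, col=0): c = -0.2500 + -0.8800i → escape time 6
(row=4, col=1): c = 0.3200 + -0.8800i → escape time 4
(row=4, col=2): c = 0.8900 + -0.8800i → escape time 2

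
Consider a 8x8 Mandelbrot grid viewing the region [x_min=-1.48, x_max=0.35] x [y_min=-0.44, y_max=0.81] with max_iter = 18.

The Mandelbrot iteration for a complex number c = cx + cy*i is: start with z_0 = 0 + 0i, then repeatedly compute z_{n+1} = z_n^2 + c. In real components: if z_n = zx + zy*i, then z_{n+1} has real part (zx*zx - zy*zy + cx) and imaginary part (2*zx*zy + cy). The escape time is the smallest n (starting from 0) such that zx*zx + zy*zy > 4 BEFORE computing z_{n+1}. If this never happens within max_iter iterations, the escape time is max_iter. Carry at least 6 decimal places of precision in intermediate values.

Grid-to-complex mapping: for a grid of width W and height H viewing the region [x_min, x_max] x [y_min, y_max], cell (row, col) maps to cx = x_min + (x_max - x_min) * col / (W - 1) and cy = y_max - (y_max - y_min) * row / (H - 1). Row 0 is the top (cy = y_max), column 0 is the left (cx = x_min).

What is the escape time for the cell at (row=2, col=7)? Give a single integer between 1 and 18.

Answer: 11

Derivation:
z_0 = 0 + 0i, c = 0.3500 + 0.4529i
Iter 1: z = 0.3500 + 0.4529i, |z|^2 = 0.3276
Iter 2: z = 0.2674 + 0.7699i, |z|^2 = 0.6642
Iter 3: z = -0.1712 + 0.8646i, |z|^2 = 0.7768
Iter 4: z = -0.3682 + 0.1569i, |z|^2 = 0.1602
Iter 5: z = 0.4610 + 0.3373i, |z|^2 = 0.3263
Iter 6: z = 0.4487 + 0.7639i, |z|^2 = 0.7849
Iter 7: z = -0.0321 + 1.1384i, |z|^2 = 1.2970
Iter 8: z = -0.9449 + 0.3797i, |z|^2 = 1.0371
Iter 9: z = 1.0987 + -0.2647i, |z|^2 = 1.2773
Iter 10: z = 1.4871 + -0.1289i, |z|^2 = 2.2280
Iter 11: z = 2.5448 + 0.0695i, |z|^2 = 6.4807
Escaped at iteration 11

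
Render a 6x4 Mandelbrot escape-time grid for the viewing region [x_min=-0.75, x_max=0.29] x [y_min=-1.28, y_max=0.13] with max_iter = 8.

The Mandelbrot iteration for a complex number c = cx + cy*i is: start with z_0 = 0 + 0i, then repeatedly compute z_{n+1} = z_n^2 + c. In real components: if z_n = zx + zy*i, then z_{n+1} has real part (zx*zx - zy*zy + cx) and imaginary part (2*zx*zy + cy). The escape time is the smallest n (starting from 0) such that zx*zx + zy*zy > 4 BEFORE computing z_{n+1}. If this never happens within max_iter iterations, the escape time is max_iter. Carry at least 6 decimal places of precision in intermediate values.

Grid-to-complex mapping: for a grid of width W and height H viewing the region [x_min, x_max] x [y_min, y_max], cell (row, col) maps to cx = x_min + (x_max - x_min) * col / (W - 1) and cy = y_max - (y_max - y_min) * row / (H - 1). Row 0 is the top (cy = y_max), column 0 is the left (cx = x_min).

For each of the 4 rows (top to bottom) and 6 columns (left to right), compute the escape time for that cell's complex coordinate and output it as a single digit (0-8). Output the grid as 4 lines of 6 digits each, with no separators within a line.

Answer: 888888
888888
457875
333322

Derivation:
(row=0, col=0): c = -0.7500 + 0.1300i → escape time 8
(row=0, col=1): c = -0.5420 + 0.1300i → escape time 8
(row=0, col=2): c = -0.3340 + 0.1300i → escape time 8
(row=0, col=3): c = -0.1260 + 0.1300i → escape time 8
(row=0, col=4): c = 0.0820 + 0.1300i → escape time 8
(row=0, col=5): c = 0.2900 + 0.1300i → escape time 8
(row=1, col=0): c = -0.7500 + -0.3400i → escape time 8
(row=1, col=1): c = -0.5420 + -0.3400i → escape time 8
(row=1, col=2): c = -0.3340 + -0.3400i → escape time 8
(row=1, col=3): c = -0.1260 + -0.3400i → escape time 8
(row=1, col=4): c = 0.0820 + -0.3400i → escape time 8
(row=1, col=5): c = 0.2900 + -0.3400i → escape time 8
(row=2, col=0): c = -0.7500 + -0.8100i → escape time 4
(row=2, col=1): c = -0.5420 + -0.8100i → escape time 5
(row=2, col=2): c = -0.3340 + -0.8100i → escape time 7
(row=2, col=3): c = -0.1260 + -0.8100i → escape time 8
(row=2, col=4): c = 0.0820 + -0.8100i → escape time 7
(row=2, col=5): c = 0.2900 + -0.8100i → escape time 5
(row=3, col=0): c = -0.7500 + -1.2800i → escape time 3
(row=3, col=1): c = -0.5420 + -1.2800i → escape time 3
(row=3, col=2): c = -0.3340 + -1.2800i → escape time 3
(row=3, col=3): c = -0.1260 + -1.2800i → escape time 3
(row=3, col=4): c = 0.0820 + -1.2800i → escape time 2
(row=3, col=5): c = 0.2900 + -1.2800i → escape time 2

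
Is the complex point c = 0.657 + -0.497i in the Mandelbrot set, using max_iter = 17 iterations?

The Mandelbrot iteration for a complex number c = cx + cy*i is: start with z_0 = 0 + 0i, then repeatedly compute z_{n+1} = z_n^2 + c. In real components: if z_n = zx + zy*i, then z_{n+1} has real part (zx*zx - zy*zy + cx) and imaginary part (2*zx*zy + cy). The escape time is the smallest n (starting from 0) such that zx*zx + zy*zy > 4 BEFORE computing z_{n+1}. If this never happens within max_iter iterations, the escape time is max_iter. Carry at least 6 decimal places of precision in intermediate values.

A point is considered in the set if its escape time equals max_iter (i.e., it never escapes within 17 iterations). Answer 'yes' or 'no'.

z_0 = 0 + 0i, c = 0.6570 + -0.4970i
Iter 1: z = 0.6570 + -0.4970i, |z|^2 = 0.6787
Iter 2: z = 0.8416 + -1.1501i, |z|^2 = 2.0310
Iter 3: z = 0.0427 + -2.4329i, |z|^2 = 5.9207
Escaped at iteration 3

Answer: no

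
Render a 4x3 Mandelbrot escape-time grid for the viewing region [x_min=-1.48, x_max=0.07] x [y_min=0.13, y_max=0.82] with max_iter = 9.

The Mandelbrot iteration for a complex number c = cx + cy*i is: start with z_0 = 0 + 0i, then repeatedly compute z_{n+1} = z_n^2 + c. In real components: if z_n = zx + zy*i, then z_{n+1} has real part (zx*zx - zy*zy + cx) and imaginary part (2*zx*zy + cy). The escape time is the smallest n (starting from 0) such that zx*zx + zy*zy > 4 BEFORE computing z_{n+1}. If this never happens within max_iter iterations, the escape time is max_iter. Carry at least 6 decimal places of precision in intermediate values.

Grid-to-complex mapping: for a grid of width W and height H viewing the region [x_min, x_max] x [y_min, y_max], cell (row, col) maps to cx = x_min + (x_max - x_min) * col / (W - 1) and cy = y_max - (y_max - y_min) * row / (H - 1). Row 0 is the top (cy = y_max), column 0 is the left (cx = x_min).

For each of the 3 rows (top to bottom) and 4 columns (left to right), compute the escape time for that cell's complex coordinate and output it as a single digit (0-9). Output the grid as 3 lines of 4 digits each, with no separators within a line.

(row=0, col=0): c = -1.4800 + 0.8200i → escape time 3
(row=0, col=1): c = -0.9633 + 0.8200i → escape time 3
(row=0, col=2): c = -0.4467 + 0.8200i → escape time 5
(row=0, col=3): c = 0.0700 + 0.8200i → escape time 7
(row=1, col=0): c = -1.4800 + 0.4750i → escape time 3
(row=1, col=1): c = -0.9633 + 0.4750i → escape time 5
(row=1, col=2): c = -0.4467 + 0.4750i → escape time 9
(row=1, col=3): c = 0.0700 + 0.4750i → escape time 9
(row=2, col=0): c = -1.4800 + 0.1300i → escape time 7
(row=2, col=1): c = -0.9633 + 0.1300i → escape time 9
(row=2, col=2): c = -0.4467 + 0.1300i → escape time 9
(row=2, col=3): c = 0.0700 + 0.1300i → escape time 9

Answer: 3357
3599
7999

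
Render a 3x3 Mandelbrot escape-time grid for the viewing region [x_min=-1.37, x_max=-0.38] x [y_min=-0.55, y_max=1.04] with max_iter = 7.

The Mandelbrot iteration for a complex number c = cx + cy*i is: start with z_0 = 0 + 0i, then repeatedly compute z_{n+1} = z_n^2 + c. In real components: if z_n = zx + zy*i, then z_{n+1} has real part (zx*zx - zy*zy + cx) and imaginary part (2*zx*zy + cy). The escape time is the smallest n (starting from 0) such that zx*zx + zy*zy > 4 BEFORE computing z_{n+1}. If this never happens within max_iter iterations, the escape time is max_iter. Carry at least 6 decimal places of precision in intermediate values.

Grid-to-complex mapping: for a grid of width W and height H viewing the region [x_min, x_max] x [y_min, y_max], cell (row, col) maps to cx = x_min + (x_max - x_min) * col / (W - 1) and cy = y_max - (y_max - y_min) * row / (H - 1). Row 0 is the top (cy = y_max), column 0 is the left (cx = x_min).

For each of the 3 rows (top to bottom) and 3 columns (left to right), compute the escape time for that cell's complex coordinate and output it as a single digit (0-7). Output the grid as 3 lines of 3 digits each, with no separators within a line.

(row=0, col=0): c = -1.3700 + 1.0400i → escape time 3
(row=0, col=1): c = -0.8750 + 1.0400i → escape time 3
(row=0, col=2): c = -0.3800 + 1.0400i → escape time 4
(row=1, col=0): c = -1.3700 + 0.2450i → escape time 6
(row=1, col=1): c = -0.8750 + 0.2450i → escape time 7
(row=1, col=2): c = -0.3800 + 0.2450i → escape time 7
(row=2, col=0): c = -1.3700 + -0.5500i → escape time 3
(row=2, col=1): c = -0.8750 + -0.5500i → escape time 5
(row=2, col=2): c = -0.3800 + -0.5500i → escape time 7

Answer: 334
677
357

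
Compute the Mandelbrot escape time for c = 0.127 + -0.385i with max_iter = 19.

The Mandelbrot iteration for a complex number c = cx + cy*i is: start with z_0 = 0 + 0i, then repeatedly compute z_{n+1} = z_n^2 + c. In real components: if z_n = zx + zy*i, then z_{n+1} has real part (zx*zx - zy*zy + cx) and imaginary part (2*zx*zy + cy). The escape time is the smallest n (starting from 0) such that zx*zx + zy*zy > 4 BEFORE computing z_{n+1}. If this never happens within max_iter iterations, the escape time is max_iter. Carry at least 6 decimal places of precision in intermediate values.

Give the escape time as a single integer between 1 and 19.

Answer: 19

Derivation:
z_0 = 0 + 0i, c = 0.1270 + -0.3850i
Iter 1: z = 0.1270 + -0.3850i, |z|^2 = 0.1644
Iter 2: z = -0.0051 + -0.4828i, |z|^2 = 0.2331
Iter 3: z = -0.1061 + -0.3801i, |z|^2 = 0.1557
Iter 4: z = -0.0062 + -0.3044i, |z|^2 = 0.0927
Iter 5: z = 0.0344 + -0.3812i, |z|^2 = 0.1465
Iter 6: z = -0.0171 + -0.4112i, |z|^2 = 0.1694
Iter 7: z = -0.0418 + -0.3709i, |z|^2 = 0.1393
Iter 8: z = -0.0088 + -0.3540i, |z|^2 = 0.1254
Iter 9: z = 0.0018 + -0.3788i, |z|^2 = 0.1435
Iter 10: z = -0.0165 + -0.3863i, |z|^2 = 0.1495
Iter 11: z = -0.0220 + -0.3723i, |z|^2 = 0.1391
Iter 12: z = -0.0111 + -0.3686i, |z|^2 = 0.1360
Iter 13: z = -0.0088 + -0.3768i, |z|^2 = 0.1421
Iter 14: z = -0.0149 + -0.3784i, |z|^2 = 0.1434
Iter 15: z = -0.0160 + -0.3737i, |z|^2 = 0.1399
Iter 16: z = -0.0124 + -0.3731i, |z|^2 = 0.1393
Iter 17: z = -0.0120 + -0.3757i, |z|^2 = 0.1413
Iter 18: z = -0.0140 + -0.3760i, |z|^2 = 0.1415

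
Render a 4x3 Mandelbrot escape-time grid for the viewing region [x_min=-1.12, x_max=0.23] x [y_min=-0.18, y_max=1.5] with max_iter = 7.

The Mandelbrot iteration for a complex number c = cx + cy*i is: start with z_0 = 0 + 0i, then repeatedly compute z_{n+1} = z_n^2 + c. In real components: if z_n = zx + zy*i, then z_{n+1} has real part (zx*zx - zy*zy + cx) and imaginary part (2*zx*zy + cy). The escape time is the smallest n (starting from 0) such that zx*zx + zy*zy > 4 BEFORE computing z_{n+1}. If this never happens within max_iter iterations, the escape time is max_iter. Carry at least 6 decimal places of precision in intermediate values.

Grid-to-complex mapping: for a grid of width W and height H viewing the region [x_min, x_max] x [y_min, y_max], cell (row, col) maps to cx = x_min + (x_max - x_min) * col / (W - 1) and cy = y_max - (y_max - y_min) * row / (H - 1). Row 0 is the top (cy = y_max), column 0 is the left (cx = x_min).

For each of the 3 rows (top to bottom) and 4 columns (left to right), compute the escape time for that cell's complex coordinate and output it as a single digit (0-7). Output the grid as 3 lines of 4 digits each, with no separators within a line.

(row=0, col=0): c = -1.1200 + 1.5000i → escape time 2
(row=0, col=1): c = -0.6700 + 1.5000i → escape time 2
(row=0, col=2): c = -0.2200 + 1.5000i → escape time 2
(row=0, col=3): c = 0.2300 + 1.5000i → escape time 2
(row=1, col=0): c = -1.1200 + 0.6600i → escape time 3
(row=1, col=1): c = -0.6700 + 0.6600i → escape time 6
(row=1, col=2): c = -0.2200 + 0.6600i → escape time 7
(row=1, col=3): c = 0.2300 + 0.6600i → escape time 7
(row=2, col=0): c = -1.1200 + -0.1800i → escape time 7
(row=2, col=1): c = -0.6700 + -0.1800i → escape time 7
(row=2, col=2): c = -0.2200 + -0.1800i → escape time 7
(row=2, col=3): c = 0.2300 + -0.1800i → escape time 7

Answer: 2222
3677
7777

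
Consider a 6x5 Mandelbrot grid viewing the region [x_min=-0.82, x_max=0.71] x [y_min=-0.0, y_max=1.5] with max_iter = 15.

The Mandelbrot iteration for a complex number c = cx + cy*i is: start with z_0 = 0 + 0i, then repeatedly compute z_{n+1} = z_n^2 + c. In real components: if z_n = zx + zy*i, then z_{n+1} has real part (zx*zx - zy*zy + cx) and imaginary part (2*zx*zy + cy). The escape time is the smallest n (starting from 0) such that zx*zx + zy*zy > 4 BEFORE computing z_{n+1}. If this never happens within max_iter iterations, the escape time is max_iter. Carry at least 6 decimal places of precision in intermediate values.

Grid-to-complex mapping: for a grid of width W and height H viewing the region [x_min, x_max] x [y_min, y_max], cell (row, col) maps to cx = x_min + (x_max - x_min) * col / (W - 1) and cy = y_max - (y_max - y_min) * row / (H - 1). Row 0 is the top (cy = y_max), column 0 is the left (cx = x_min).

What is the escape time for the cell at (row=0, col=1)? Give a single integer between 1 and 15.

z_0 = 0 + 0i, c = -0.5140 + 1.5000i
Iter 1: z = -0.5140 + 1.5000i, |z|^2 = 2.5142
Iter 2: z = -2.4998 + -0.0420i, |z|^2 = 6.2508
Escaped at iteration 2

Answer: 2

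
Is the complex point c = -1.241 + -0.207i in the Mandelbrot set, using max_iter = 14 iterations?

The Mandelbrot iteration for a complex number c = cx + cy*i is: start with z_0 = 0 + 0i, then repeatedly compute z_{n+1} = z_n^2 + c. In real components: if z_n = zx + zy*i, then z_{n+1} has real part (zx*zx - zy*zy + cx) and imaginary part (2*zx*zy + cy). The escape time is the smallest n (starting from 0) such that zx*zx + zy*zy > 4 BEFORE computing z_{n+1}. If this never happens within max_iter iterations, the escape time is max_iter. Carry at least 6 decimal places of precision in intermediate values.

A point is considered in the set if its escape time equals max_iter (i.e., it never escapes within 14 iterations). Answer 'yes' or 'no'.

z_0 = 0 + 0i, c = -1.2410 + -0.2070i
Iter 1: z = -1.2410 + -0.2070i, |z|^2 = 1.5829
Iter 2: z = 0.2562 + 0.3068i, |z|^2 = 0.1598
Iter 3: z = -1.2695 + -0.0498i, |z|^2 = 1.6140
Iter 4: z = 0.3680 + -0.0806i, |z|^2 = 0.1419
Iter 5: z = -1.1120 + -0.2663i, |z|^2 = 1.3076
Iter 6: z = -0.0753 + 0.3853i, |z|^2 = 0.1541
Iter 7: z = -1.3838 + -0.2650i, |z|^2 = 1.9851
Iter 8: z = 0.6037 + 0.5265i, |z|^2 = 0.6416
Iter 9: z = -1.1537 + 0.4286i, |z|^2 = 1.5149
Iter 10: z = -0.0936 + -1.1961i, |z|^2 = 1.4393
Iter 11: z = -2.6628 + 0.0169i, |z|^2 = 7.0908
Escaped at iteration 11

Answer: no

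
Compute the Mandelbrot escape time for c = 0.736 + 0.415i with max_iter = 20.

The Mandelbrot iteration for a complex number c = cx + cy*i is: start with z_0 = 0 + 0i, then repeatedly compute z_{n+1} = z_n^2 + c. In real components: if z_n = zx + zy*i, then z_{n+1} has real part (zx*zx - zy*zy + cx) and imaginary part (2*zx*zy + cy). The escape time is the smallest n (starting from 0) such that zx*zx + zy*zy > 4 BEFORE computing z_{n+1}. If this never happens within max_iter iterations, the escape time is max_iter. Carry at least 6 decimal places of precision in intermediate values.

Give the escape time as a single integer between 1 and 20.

z_0 = 0 + 0i, c = 0.7360 + 0.4150i
Iter 1: z = 0.7360 + 0.4150i, |z|^2 = 0.7139
Iter 2: z = 1.1055 + 1.0259i, |z|^2 = 2.2745
Iter 3: z = 0.9056 + 2.6832i, |z|^2 = 8.0195
Escaped at iteration 3

Answer: 3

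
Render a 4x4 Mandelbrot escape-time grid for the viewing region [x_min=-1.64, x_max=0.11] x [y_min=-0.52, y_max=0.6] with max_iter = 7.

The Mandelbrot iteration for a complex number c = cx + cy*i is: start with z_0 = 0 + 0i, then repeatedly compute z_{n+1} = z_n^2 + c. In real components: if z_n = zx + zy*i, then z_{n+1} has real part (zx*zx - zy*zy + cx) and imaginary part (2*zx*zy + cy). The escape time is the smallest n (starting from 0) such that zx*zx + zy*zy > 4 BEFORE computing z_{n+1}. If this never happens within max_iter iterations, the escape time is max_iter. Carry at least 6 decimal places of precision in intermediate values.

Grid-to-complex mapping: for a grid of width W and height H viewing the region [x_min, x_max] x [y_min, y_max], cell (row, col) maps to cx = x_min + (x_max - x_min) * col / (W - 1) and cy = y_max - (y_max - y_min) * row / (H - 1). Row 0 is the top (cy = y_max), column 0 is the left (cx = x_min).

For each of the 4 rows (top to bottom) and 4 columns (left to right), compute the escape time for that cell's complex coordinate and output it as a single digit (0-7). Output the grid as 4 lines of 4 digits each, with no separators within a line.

(row=0, col=0): c = -1.6400 + 0.6000i → escape time 3
(row=0, col=1): c = -1.0567 + 0.6000i → escape time 4
(row=0, col=2): c = -0.4733 + 0.6000i → escape time 7
(row=0, col=3): c = 0.1100 + 0.6000i → escape time 7
(row=1, col=0): c = -1.6400 + 0.2267i → escape time 4
(row=1, col=1): c = -1.0567 + 0.2267i → escape time 7
(row=1, col=2): c = -0.4733 + 0.2267i → escape time 7
(row=1, col=3): c = 0.1100 + 0.2267i → escape time 7
(row=2, col=0): c = -1.6400 + -0.1467i → escape time 5
(row=2, col=1): c = -1.0567 + -0.1467i → escape time 7
(row=2, col=2): c = -0.4733 + -0.1467i → escape time 7
(row=2, col=3): c = 0.1100 + -0.1467i → escape time 7
(row=3, col=0): c = -1.6400 + -0.5200i → escape time 3
(row=3, col=1): c = -1.0567 + -0.5200i → escape time 5
(row=3, col=2): c = -0.4733 + -0.5200i → escape time 7
(row=3, col=3): c = 0.1100 + -0.5200i → escape time 7

Answer: 3477
4777
5777
3577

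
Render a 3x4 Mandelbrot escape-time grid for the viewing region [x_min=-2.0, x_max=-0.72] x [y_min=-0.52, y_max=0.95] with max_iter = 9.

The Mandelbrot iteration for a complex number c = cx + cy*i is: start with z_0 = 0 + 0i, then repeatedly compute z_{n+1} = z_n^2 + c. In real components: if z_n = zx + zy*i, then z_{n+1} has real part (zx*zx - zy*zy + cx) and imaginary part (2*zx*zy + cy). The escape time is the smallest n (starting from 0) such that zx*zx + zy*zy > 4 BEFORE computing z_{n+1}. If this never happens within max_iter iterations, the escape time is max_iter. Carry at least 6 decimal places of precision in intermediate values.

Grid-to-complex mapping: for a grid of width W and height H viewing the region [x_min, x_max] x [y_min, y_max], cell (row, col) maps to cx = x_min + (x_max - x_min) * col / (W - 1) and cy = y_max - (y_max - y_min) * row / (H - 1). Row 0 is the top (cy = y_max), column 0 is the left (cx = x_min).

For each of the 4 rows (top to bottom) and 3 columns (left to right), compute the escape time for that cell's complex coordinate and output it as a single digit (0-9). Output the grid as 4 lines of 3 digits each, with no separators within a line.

Answer: 134
149
199
136

Derivation:
(row=0, col=0): c = -2.0000 + 0.9500i → escape time 1
(row=0, col=1): c = -1.3600 + 0.9500i → escape time 3
(row=0, col=2): c = -0.7200 + 0.9500i → escape time 4
(row=1, col=0): c = -2.0000 + 0.4600i → escape time 1
(row=1, col=1): c = -1.3600 + 0.4600i → escape time 4
(row=1, col=2): c = -0.7200 + 0.4600i → escape time 9
(row=2, col=0): c = -2.0000 + -0.0300i → escape time 1
(row=2, col=1): c = -1.3600 + -0.0300i → escape time 9
(row=2, col=2): c = -0.7200 + -0.0300i → escape time 9
(row=3, col=0): c = -2.0000 + -0.5200i → escape time 1
(row=3, col=1): c = -1.3600 + -0.5200i → escape time 3
(row=3, col=2): c = -0.7200 + -0.5200i → escape time 6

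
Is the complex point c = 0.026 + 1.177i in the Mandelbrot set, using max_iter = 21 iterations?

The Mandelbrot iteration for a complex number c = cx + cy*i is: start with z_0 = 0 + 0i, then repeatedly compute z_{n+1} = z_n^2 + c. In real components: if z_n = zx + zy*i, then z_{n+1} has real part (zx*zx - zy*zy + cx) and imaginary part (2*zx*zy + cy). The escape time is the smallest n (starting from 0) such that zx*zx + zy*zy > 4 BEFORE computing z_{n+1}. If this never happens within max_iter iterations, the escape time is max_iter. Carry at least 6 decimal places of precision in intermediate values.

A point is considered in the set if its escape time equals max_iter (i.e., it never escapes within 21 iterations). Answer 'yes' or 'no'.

z_0 = 0 + 0i, c = 0.0260 + 1.1770i
Iter 1: z = 0.0260 + 1.1770i, |z|^2 = 1.3860
Iter 2: z = -1.3587 + 1.2382i, |z|^2 = 3.3791
Iter 3: z = 0.3388 + -2.1876i, |z|^2 = 4.9003
Escaped at iteration 3

Answer: no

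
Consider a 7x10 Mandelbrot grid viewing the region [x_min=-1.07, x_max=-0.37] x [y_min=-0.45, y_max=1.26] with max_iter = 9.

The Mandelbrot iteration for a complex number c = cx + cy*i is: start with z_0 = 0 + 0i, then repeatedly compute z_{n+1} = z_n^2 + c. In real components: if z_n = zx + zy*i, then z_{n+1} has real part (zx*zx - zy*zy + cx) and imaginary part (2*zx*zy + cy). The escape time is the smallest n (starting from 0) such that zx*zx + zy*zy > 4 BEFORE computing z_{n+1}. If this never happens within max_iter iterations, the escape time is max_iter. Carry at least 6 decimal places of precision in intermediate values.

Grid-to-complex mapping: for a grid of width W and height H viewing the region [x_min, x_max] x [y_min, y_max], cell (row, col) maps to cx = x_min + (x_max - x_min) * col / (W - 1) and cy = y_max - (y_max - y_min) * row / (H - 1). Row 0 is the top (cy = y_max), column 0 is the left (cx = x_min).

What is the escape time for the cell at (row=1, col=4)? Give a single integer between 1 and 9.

z_0 = 0 + 0i, c = -0.6033 + 1.0700i
Iter 1: z = -0.6033 + 1.0700i, |z|^2 = 1.5089
Iter 2: z = -1.3842 + -0.2211i, |z|^2 = 1.9650
Iter 3: z = 1.2638 + 1.6822i, |z|^2 = 4.4271
Escaped at iteration 3

Answer: 3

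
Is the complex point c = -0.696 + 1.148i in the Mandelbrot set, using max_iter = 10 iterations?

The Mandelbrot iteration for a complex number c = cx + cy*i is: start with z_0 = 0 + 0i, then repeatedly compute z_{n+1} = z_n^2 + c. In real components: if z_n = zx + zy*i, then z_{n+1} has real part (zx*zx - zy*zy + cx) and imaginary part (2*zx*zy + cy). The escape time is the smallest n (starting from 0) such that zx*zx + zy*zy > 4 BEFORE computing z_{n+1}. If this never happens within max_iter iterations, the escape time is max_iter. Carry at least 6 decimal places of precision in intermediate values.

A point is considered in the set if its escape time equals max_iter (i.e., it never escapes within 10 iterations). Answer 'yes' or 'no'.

z_0 = 0 + 0i, c = -0.6960 + 1.1480i
Iter 1: z = -0.6960 + 1.1480i, |z|^2 = 1.8023
Iter 2: z = -1.5295 + -0.4500i, |z|^2 = 2.5418
Iter 3: z = 1.4408 + 2.5246i, |z|^2 = 8.4495
Escaped at iteration 3

Answer: no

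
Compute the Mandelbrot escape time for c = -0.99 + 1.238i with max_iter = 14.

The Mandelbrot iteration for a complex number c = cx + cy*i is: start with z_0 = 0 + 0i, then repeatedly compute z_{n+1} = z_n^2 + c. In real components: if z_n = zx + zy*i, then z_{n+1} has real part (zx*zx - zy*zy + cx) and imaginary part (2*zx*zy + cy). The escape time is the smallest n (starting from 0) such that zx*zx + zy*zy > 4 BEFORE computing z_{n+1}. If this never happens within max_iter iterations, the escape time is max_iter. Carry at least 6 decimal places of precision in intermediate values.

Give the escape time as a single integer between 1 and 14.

Answer: 3

Derivation:
z_0 = 0 + 0i, c = -0.9900 + 1.2380i
Iter 1: z = -0.9900 + 1.2380i, |z|^2 = 2.5127
Iter 2: z = -1.5425 + -1.2132i, |z|^2 = 3.8514
Iter 3: z = -0.0825 + 4.9810i, |z|^2 = 24.8167
Escaped at iteration 3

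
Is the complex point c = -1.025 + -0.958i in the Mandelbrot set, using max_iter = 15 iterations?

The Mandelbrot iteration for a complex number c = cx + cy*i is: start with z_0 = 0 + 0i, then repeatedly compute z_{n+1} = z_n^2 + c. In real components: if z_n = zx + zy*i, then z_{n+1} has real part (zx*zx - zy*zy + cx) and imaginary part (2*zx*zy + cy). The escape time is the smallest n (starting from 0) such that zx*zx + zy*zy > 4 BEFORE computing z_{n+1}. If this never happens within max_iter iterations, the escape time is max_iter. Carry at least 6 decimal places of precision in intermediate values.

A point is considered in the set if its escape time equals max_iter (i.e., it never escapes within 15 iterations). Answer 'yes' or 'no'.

Answer: no

Derivation:
z_0 = 0 + 0i, c = -1.0250 + -0.9580i
Iter 1: z = -1.0250 + -0.9580i, |z|^2 = 1.9684
Iter 2: z = -0.8921 + 1.0059i, |z|^2 = 1.8077
Iter 3: z = -1.2409 + -2.7528i, |z|^2 = 9.1178
Escaped at iteration 3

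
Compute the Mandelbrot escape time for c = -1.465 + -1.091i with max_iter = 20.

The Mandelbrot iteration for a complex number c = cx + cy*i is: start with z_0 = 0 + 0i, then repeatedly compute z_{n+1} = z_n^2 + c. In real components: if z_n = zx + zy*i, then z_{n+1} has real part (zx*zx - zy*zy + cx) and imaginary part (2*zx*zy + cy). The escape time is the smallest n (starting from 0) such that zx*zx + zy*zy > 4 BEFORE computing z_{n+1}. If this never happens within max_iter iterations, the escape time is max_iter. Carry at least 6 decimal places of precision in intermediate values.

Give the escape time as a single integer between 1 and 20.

Answer: 2

Derivation:
z_0 = 0 + 0i, c = -1.4650 + -1.0910i
Iter 1: z = -1.4650 + -1.0910i, |z|^2 = 3.3365
Iter 2: z = -0.5091 + 2.1056i, |z|^2 = 4.6928
Escaped at iteration 2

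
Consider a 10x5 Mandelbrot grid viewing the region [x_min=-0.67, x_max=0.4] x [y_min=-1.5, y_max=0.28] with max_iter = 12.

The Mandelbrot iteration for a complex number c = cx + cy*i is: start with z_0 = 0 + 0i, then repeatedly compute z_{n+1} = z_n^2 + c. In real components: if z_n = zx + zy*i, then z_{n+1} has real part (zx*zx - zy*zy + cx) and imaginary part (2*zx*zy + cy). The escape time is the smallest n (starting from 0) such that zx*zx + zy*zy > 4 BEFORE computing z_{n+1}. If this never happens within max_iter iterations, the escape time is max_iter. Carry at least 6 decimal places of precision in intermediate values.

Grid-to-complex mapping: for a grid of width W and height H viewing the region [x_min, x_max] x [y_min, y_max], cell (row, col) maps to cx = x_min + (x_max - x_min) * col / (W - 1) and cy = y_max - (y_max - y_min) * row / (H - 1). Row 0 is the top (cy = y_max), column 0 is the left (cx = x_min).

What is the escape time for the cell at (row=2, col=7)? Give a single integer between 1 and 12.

z_0 = 0 + 0i, c = 0.1622 + -0.6100i
Iter 1: z = 0.1622 + -0.6100i, |z|^2 = 0.3984
Iter 2: z = -0.1836 + -0.8079i, |z|^2 = 0.6864
Iter 3: z = -0.4568 + -0.3134i, |z|^2 = 0.3069
Iter 4: z = 0.2727 + -0.3237i, |z|^2 = 0.1791
Iter 5: z = 0.1318 + -0.7865i, |z|^2 = 0.6360
Iter 6: z = -0.4390 + -0.8173i, |z|^2 = 0.8608
Iter 7: z = -0.3131 + 0.1076i, |z|^2 = 0.1096
Iter 8: z = 0.2487 + -0.6774i, |z|^2 = 0.5207
Iter 9: z = -0.2348 + -0.9469i, |z|^2 = 0.9517
Iter 10: z = -0.6792 + -0.1653i, |z|^2 = 0.4887
Iter 11: z = 0.5962 + -0.3854i, |z|^2 = 0.5041

Answer: 12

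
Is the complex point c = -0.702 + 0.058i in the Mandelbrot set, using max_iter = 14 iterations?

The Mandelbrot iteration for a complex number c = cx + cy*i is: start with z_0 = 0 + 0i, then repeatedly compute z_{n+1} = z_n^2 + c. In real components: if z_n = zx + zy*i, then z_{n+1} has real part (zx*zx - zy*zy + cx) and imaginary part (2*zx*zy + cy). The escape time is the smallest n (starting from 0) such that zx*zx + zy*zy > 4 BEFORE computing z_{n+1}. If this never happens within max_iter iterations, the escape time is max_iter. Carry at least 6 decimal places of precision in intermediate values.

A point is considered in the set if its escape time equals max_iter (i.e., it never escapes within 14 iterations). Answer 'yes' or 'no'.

Answer: yes

Derivation:
z_0 = 0 + 0i, c = -0.7020 + 0.0580i
Iter 1: z = -0.7020 + 0.0580i, |z|^2 = 0.4962
Iter 2: z = -0.2126 + -0.0234i, |z|^2 = 0.0457
Iter 3: z = -0.6574 + 0.0680i, |z|^2 = 0.4368
Iter 4: z = -0.2745 + -0.0314i, |z|^2 = 0.0763
Iter 5: z = -0.6276 + 0.0752i, |z|^2 = 0.3996
Iter 6: z = -0.3137 + -0.0364i, |z|^2 = 0.0997
Iter 7: z = -0.6049 + 0.0808i, |z|^2 = 0.3724
Iter 8: z = -0.3426 + -0.0398i, |z|^2 = 0.1190
Iter 9: z = -0.5862 + 0.0853i, |z|^2 = 0.3509
Iter 10: z = -0.3657 + -0.0420i, |z|^2 = 0.1355
Iter 11: z = -0.5701 + 0.0887i, |z|^2 = 0.3328
Iter 12: z = -0.3849 + -0.0431i, |z|^2 = 0.1500
Iter 13: z = -0.5557 + 0.0912i, |z|^2 = 0.3171
Did not escape in 14 iterations → in set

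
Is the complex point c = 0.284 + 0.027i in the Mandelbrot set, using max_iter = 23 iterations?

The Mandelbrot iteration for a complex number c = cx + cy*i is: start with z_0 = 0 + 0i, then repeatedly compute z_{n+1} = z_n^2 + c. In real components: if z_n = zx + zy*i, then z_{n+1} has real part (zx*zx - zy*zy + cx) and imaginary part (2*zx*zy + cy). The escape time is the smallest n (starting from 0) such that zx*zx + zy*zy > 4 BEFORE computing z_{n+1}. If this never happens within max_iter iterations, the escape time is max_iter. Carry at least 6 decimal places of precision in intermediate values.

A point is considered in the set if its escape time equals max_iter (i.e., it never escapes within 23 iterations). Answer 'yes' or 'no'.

Answer: yes

Derivation:
z_0 = 0 + 0i, c = 0.2840 + 0.0270i
Iter 1: z = 0.2840 + 0.0270i, |z|^2 = 0.0814
Iter 2: z = 0.3639 + 0.0423i, |z|^2 = 0.1342
Iter 3: z = 0.4147 + 0.0578i, |z|^2 = 0.1753
Iter 4: z = 0.4526 + 0.0749i, |z|^2 = 0.2105
Iter 5: z = 0.4832 + 0.0948i, |z|^2 = 0.2425
Iter 6: z = 0.5085 + 0.1187i, |z|^2 = 0.2727
Iter 7: z = 0.5285 + 0.1477i, |z|^2 = 0.3011
Iter 8: z = 0.5415 + 0.1831i, |z|^2 = 0.3268
Iter 9: z = 0.5437 + 0.2253i, |z|^2 = 0.3464
Iter 10: z = 0.5289 + 0.2720i, |z|^2 = 0.3537
Iter 11: z = 0.4897 + 0.3147i, |z|^2 = 0.3388
Iter 12: z = 0.4248 + 0.3352i, |z|^2 = 0.2928
Iter 13: z = 0.3521 + 0.3118i, |z|^2 = 0.2212
Iter 14: z = 0.3107 + 0.2466i, |z|^2 = 0.1574
Iter 15: z = 0.3198 + 0.1802i, |z|^2 = 0.1347
Iter 16: z = 0.3538 + 0.1423i, |z|^2 = 0.1454
Iter 17: z = 0.3889 + 0.1277i, |z|^2 = 0.1676
Iter 18: z = 0.4190 + 0.1263i, |z|^2 = 0.1915
Iter 19: z = 0.4436 + 0.1328i, |z|^2 = 0.2144
Iter 20: z = 0.4631 + 0.1448i, |z|^2 = 0.2355
Iter 21: z = 0.4775 + 0.1612i, |z|^2 = 0.2540
Iter 22: z = 0.4860 + 0.1809i, |z|^2 = 0.2690
Did not escape in 23 iterations → in set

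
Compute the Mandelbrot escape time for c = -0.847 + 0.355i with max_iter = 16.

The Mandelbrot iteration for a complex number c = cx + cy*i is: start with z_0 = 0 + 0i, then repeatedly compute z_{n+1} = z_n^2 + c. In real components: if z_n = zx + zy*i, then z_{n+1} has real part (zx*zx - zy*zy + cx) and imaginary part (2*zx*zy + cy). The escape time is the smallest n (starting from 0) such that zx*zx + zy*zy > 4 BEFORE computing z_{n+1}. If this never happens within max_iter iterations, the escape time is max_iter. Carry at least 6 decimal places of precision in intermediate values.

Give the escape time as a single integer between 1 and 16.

Answer: 8

Derivation:
z_0 = 0 + 0i, c = -0.8470 + 0.3550i
Iter 1: z = -0.8470 + 0.3550i, |z|^2 = 0.8434
Iter 2: z = -0.2556 + -0.2464i, |z|^2 = 0.1260
Iter 3: z = -0.8424 + 0.4810i, |z|^2 = 0.9409
Iter 4: z = -0.3687 + -0.4553i, |z|^2 = 0.3432
Iter 5: z = -0.9183 + 0.6908i, |z|^2 = 1.3204
Iter 6: z = -0.4809 + -0.9136i, |z|^2 = 1.0660
Iter 7: z = -1.4505 + 1.2337i, |z|^2 = 3.6259
Iter 8: z = -0.2651 + -3.2239i, |z|^2 = 10.4641
Escaped at iteration 8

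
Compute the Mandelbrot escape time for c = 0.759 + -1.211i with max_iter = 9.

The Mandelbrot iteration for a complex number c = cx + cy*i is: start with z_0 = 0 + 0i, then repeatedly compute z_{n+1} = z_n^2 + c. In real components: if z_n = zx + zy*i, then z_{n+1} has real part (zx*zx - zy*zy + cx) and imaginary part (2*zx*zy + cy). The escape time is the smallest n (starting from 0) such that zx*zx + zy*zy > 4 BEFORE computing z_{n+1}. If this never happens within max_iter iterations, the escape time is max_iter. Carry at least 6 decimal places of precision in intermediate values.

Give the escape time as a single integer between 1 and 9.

Answer: 2

Derivation:
z_0 = 0 + 0i, c = 0.7590 + -1.2110i
Iter 1: z = 0.7590 + -1.2110i, |z|^2 = 2.0426
Iter 2: z = -0.1314 + -3.0493i, |z|^2 = 9.3155
Escaped at iteration 2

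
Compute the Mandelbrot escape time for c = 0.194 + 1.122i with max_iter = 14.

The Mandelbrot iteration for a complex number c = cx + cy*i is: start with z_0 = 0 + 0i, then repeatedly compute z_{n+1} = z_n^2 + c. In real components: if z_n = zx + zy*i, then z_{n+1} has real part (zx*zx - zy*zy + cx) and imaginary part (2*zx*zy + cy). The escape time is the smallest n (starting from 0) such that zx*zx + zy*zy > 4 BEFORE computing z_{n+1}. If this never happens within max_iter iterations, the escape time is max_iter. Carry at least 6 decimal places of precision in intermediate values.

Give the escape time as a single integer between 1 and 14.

z_0 = 0 + 0i, c = 0.1940 + 1.1220i
Iter 1: z = 0.1940 + 1.1220i, |z|^2 = 1.2965
Iter 2: z = -1.0272 + 1.5573i, |z|^2 = 3.4805
Iter 3: z = -1.1761 + -2.0775i, |z|^2 = 5.6993
Escaped at iteration 3

Answer: 3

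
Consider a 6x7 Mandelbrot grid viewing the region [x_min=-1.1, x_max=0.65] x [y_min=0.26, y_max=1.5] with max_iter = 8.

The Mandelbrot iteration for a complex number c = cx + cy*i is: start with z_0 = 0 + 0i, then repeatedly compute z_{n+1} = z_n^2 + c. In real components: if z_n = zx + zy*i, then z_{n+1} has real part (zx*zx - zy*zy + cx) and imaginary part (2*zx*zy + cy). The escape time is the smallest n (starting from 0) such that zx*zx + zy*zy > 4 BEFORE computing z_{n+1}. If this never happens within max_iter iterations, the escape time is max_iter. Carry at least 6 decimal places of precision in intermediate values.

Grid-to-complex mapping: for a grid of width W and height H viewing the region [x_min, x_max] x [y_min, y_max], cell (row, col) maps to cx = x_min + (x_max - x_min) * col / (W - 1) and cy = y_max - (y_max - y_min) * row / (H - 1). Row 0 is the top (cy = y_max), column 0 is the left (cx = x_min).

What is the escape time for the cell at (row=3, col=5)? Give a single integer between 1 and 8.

Answer: 2

Derivation:
z_0 = 0 + 0i, c = 0.6500 + 0.8800i
Iter 1: z = 0.6500 + 0.8800i, |z|^2 = 1.1969
Iter 2: z = 0.2981 + 2.0240i, |z|^2 = 4.1854
Escaped at iteration 2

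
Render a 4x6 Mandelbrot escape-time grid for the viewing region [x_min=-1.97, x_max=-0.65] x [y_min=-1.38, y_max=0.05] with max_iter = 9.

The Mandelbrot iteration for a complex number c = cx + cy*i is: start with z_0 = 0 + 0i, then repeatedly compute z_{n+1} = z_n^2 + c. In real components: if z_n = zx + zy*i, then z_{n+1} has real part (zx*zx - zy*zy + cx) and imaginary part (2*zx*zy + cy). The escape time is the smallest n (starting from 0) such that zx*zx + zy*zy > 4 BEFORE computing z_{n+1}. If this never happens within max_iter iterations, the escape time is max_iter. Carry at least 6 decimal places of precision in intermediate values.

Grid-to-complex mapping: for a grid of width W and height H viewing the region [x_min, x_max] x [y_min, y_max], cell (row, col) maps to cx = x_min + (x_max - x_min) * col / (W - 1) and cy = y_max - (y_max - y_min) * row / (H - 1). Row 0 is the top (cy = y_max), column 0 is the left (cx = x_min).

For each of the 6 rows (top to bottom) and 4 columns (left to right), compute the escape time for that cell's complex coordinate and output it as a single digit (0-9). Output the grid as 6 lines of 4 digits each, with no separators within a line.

Answer: 5899
3599
1359
1334
1233
1122

Derivation:
(row=0, col=0): c = -1.9700 + 0.0500i → escape time 5
(row=0, col=1): c = -1.5300 + 0.0500i → escape time 8
(row=0, col=2): c = -1.0900 + 0.0500i → escape time 9
(row=0, col=3): c = -0.6500 + 0.0500i → escape time 9
(row=1, col=0): c = -1.9700 + -0.2360i → escape time 3
(row=1, col=1): c = -1.5300 + -0.2360i → escape time 5
(row=1, col=2): c = -1.0900 + -0.2360i → escape time 9
(row=1, col=3): c = -0.6500 + -0.2360i → escape time 9
(row=2, col=0): c = -1.9700 + -0.5220i → escape time 1
(row=2, col=1): c = -1.5300 + -0.5220i → escape time 3
(row=2, col=2): c = -1.0900 + -0.5220i → escape time 5
(row=2, col=3): c = -0.6500 + -0.5220i → escape time 9
(row=3, col=0): c = -1.9700 + -0.8080i → escape time 1
(row=3, col=1): c = -1.5300 + -0.8080i → escape time 3
(row=3, col=2): c = -1.0900 + -0.8080i → escape time 3
(row=3, col=3): c = -0.6500 + -0.8080i → escape time 4
(row=4, col=0): c = -1.9700 + -1.0940i → escape time 1
(row=4, col=1): c = -1.5300 + -1.0940i → escape time 2
(row=4, col=2): c = -1.0900 + -1.0940i → escape time 3
(row=4, col=3): c = -0.6500 + -1.0940i → escape time 3
(row=5, col=0): c = -1.9700 + -1.3800i → escape time 1
(row=5, col=1): c = -1.5300 + -1.3800i → escape time 1
(row=5, col=2): c = -1.0900 + -1.3800i → escape time 2
(row=5, col=3): c = -0.6500 + -1.3800i → escape time 2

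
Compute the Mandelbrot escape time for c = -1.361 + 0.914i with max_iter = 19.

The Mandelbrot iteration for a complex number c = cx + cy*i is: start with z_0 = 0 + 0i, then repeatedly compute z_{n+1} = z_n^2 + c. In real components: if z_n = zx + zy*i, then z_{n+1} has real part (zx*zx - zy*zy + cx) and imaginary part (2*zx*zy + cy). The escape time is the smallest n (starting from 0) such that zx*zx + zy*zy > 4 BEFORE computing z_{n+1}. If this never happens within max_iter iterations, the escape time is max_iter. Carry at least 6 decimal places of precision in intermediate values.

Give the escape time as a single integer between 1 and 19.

z_0 = 0 + 0i, c = -1.3610 + 0.9140i
Iter 1: z = -1.3610 + 0.9140i, |z|^2 = 2.6877
Iter 2: z = -0.3441 + -1.5739i, |z|^2 = 2.5956
Iter 3: z = -3.7198 + 1.9971i, |z|^2 = 17.8253
Escaped at iteration 3

Answer: 3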